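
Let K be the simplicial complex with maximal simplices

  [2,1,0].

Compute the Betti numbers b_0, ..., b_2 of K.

K has 3 vertices, 3 edges, 1 triangle.
rank ∂_0 = 0, rank ∂_1 = 2 ⇒ b_0 = 3 − 0 − 2 = 1; all invariant factors of ∂_1 are 1 so no torsion. So H_0 = Z.
rank ∂_1 = 2, rank ∂_2 = 1 ⇒ b_1 = 3 − 2 − 1 = 0; all invariant factors of ∂_2 are 1 so no torsion. So H_1 = 0.
rank ∂_2 = 1, rank ∂_3 = 0 ⇒ b_2 = 1 − 1 − 0 = 0. So H_2 = 0.

b_0 = 1, b_1 = 0, b_2 = 0.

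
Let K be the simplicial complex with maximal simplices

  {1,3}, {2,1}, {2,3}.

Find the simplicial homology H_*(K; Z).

H_0 = Z,  H_1 = Z.

Order the vertices as 1 < 2 < 3. Listing each simplex with vertices in this order, K has dimension 1 with simplices:

  0-simplices (3): [1], [2], [3]
  1-simplices (3): [1,2], [1,3], [2,3]

giving chain groups C_0 ≅ Z^3, C_1 ≅ Z^3.

The boundary map ∂_1: C_1 → C_0 maps an edge to its endpoints' difference, ∂[p,q] = q − p. For instance
  ∂[1,2] = [2] − [1].
The 3×3 boundary matrix has rank 2 and Smith normal form diag(1,1).

From H_k ≅ ker(∂_k) / im(∂_{k+1}) we obtain:

  H_0: rank C_0 − rank ∂_1 = 3 − 2 = 1, and the invariant factors of ∂_1 are all 1, so H_0 = Z.
  H_1: rank ker ∂_1 − rank ∂_2 = (3 − 2) − 0 = 1, and there is no ∂_2, so H_1 = Z.

As a check, the Euler characteristic is 3 − 3 = 0, which agrees with 1 − 1 = 0.
(K is a triangulation of the circle S^1.)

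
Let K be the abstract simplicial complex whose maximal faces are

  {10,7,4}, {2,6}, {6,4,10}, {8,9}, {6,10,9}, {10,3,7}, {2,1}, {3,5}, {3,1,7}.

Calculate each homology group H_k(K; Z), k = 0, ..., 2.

H_0 = Z,  H_1 = Z,  H_2 = 0.

Fix the vertex order 1 < 2 < 3 < 4 < 5 < 6 < 7 < 8 < 9 < 10 and write every simplex with vertices in increasing order. Then dim K = 2 and the simplices of K are:

  0-simplices (10): [1], [2], [3], [4], [5], [6], [7], [8], [9], [10]
  1-simplices (15): [1,2], [1,3], [1,7], [2,6], [3,5], [3,7], [3,10], [4,6], [4,7], [4,10], [6,9], [6,10], [7,10], [8,9], [9,10]
  2-simplices (5): [1,3,7], [3,7,10], [4,6,10], [4,7,10], [6,9,10]

Hence C_0 ≅ Z^10, C_1 ≅ Z^15, C_2 ≅ Z^5.

The boundary map ∂_1: C_1 → C_0 maps an edge to its endpoints' difference, ∂[p,q] = q − p. For instance
  ∂[4,6] = [6] − [4].
The 10×15 boundary matrix has rank 9 and Smith normal form diag(1,1,1,1,1,1,1,1,1).

The boundary map ∂_2: C_2 → C_1 maps a triangle to the signed sum of its edges. For instance
  ∂[4,6,10] = [6,10] − [4,10] + [4,6],
  ∂[4,7,10] = [7,10] − [4,10] + [4,7].
This gives a 15×5 integer matrix of rank 5; reducing to Smith normal form yields diagonal entries (1,1,1,1,1).

Computing H_k = (kernel of ∂_k) / (image of ∂_{k+1}):

  H_0: rank C_0 − rank ∂_1 = 10 − 9 = 1, and the invariant factors of ∂_1 are all 1, so H_0 ≅ Z.
  H_1: rank ker ∂_1 − rank ∂_2 = (15 − 9) − 5 = 1, and the invariant factors of ∂_2 are all 1, so H_1 ≅ Z.
  H_2: rank ker ∂_2 − rank ∂_3 = (5 − 5) − 0 = 0, and there is no ∂_3, so H_2 ≅ 0.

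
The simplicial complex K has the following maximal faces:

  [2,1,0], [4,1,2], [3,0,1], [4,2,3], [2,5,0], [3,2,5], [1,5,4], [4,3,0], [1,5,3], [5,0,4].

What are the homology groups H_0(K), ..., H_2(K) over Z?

Fix the vertex order 0 < 1 < 2 < 3 < 4 < 5 and write every simplex with vertices in increasing order. Then dim K = 2 and the simplices of K are:

  0-simplices (6): [0], [1], [2], [3], [4], [5]
  1-simplices (15): [0,1], [0,2], [0,3], [0,4], [0,5], [1,2], [1,3], [1,4], [1,5], [2,3], [2,4], [2,5], [3,4], [3,5], [4,5]
  2-simplices (10): [0,1,2], [0,1,3], [0,2,5], [0,3,4], [0,4,5], [1,2,4], [1,3,5], [1,4,5], [2,3,4], [2,3,5]

Hence C_0 ≅ Z^6, C_1 ≅ Z^15, C_2 ≅ Z^10.

The boundary map ∂_1: C_1 → C_0 is given by ∂[p,q] = [q] − [p]. For instance
  ∂[0,3] = [3] − [0].
As a 6×15 matrix over Z this has rank 5, with invariant factors (1,1,1,1,1).

The boundary map ∂_2: C_2 → C_1 sends each 2-simplex [p,q,r] to [q,r] − [p,r] + [p,q]. For instance
  ∂[0,3,4] = [3,4] − [0,4] + [0,3],
  ∂[0,1,2] = [1,2] − [0,2] + [0,1].
The resulting 15×10 matrix has rank 10, and its Smith normal form has invariant factors (1,1,1,1,1,1,1,1,1,2).

Computing H_k = (kernel of ∂_k) / (image of ∂_{k+1}):

  H_0: rank C_0 − rank ∂_1 = 6 − 5 = 1, and the invariant factors of ∂_1 are all 1, so H_0 = Z.
  H_1: rank ker ∂_1 − rank ∂_2 = (15 − 5) − 10 = 0, and ∂_2 has invariant factor 2 > 1, so H_1 = Z/2Z.
  H_2: rank ker ∂_2 − rank ∂_3 = (10 − 10) − 0 = 0, and there is no ∂_3, so H_2 = 0.

As a check, the Euler characteristic is 6 − 15 + 10 = 1, which agrees with 1 − 0 + 0 = 1.
(K is a triangulation of the real projective plane RP^2.)

H_0 = Z,  H_1 = Z/2Z,  H_2 = 0.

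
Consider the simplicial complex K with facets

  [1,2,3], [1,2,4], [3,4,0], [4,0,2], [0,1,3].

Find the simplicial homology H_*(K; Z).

We work with the vertex ordering 0 < 1 < 2 < 3 < 4. The simplices of K, each written with vertices in increasing order, are:

  0-simplices (5): [0], [1], [2], [3], [4]
  1-simplices (10): [0,1], [0,2], [0,3], [0,4], [1,2], [1,3], [1,4], [2,3], [2,4], [3,4]
  2-simplices (5): [0,1,3], [0,2,4], [0,3,4], [1,2,3], [1,2,4]

giving chain groups C_0 ≅ Z^5, C_1 ≅ Z^10, C_2 ≅ Z^5.

∂_1: C_1 → C_0 maps an edge to its endpoints' difference, ∂[p,q] = q − p. For instance
  ∂[1,3] = [3] − [1].
This gives a 5×10 integer matrix of rank 4; reducing to Smith normal form yields diagonal entries (1,1,1,1).

∂_2: C_2 → C_1 acts by ∂[p,q,r] = [q,r] − [p,r] + [p,q]. For instance
  ∂[1,2,3] = [2,3] − [1,3] + [1,2],
  ∂[0,2,4] = [2,4] − [0,4] + [0,2].
As a 10×5 matrix over Z this has rank 5, with invariant factors (1,1,1,1,1).

From H_k ≅ ker(∂_k) / im(∂_{k+1}) we obtain:

  H_0: rank C_0 − rank ∂_1 = 5 − 4 = 1, and the invariant factors of ∂_1 are all 1, so H_0 = Z.
  H_1: rank ker ∂_1 − rank ∂_2 = (10 − 4) − 5 = 1, and the invariant factors of ∂_2 are all 1, so H_1 = Z.
  H_2: rank ker ∂_2 − rank ∂_3 = (5 − 5) − 0 = 0, and there is no ∂_3, so H_2 = 0.

As a check, the Euler characteristic is 5 − 10 + 5 = 0, which agrees with 1 − 1 + 0 = 0.

H_0 = Z,  H_1 = Z,  H_2 = 0.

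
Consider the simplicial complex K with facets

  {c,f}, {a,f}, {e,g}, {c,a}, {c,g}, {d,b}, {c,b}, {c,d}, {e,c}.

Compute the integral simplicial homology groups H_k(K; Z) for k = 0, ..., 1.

H_0 ≅ Z,  H_1 ≅ Z^3.

Order the vertices as a < b < c < d < e < f < g. Listing each simplex with vertices in this order, K has dimension 1 with simplices:

  0-simplices (7): a, b, c, d, e, f, g
  1-simplices (9): ac, af, bc, bd, cd, ce, cf, cg, eg

giving chain groups C_0 ≅ Z^7, C_1 ≅ Z^9.

∂_1: C_1 → C_0 is given by ∂[p,q] = [q] − [p].
The 7×9 boundary matrix has rank 6 and Smith normal form diag(1,1,1,1,1,1).

Now H_k = ker ∂_k / im ∂_{k+1}, so:

  H_0: rank C_0 − rank ∂_1 = 7 − 6 = 1, and the invariant factors of ∂_1 are all 1, so H_0 ≅ Z.
  H_1: rank ker ∂_1 − rank ∂_2 = (9 − 6) − 0 = 3, and there is no ∂_2, so H_1 ≅ Z^3.

(K is a triangulation of a wedge of 3 circles.)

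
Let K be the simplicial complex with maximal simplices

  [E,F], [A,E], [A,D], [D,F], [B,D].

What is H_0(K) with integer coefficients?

H_0 ≅ Z.

Order the vertices as A < B < D < E < F. Listing each simplex with vertices in this order, K has dimension 1 with simplices:

  0-simplices (5): A, B, D, E, F
  1-simplices (5): AD, AE, BD, DF, EF

Hence C_0 ≅ Z^5, C_1 ≅ Z^5.

The boundary map ∂_1: C_1 → C_0 is given by ∂[p,q] = [q] − [p].
The 5×5 boundary matrix has rank 4 and Smith normal form diag(1,1,1,1).

Reading off H_k = ker ∂_k / im ∂_{k+1}:

  H_0: rank C_0 − rank ∂_1 = 5 − 4 = 1, and the invariant factors of ∂_1 are all 1, so H_0 = Z.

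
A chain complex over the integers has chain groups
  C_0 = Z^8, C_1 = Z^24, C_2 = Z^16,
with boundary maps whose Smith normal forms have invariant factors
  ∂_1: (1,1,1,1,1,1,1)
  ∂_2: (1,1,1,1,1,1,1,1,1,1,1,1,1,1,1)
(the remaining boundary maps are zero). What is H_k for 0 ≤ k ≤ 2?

H_0: b_0 = 8 − 0 − 7 = 1; torsion from ∂_1 factors > 1: none. So H_0 = Z.
H_1: b_1 = 24 − 7 − 15 = 2; torsion from ∂_2 factors > 1: none. So H_1 = Z^2.
H_2: b_2 = 16 − 15 − 0 = 1; torsion from ∂_3 factors > 1: none. So H_2 = Z.

H_0 = Z,  H_1 = Z^2,  H_2 = Z.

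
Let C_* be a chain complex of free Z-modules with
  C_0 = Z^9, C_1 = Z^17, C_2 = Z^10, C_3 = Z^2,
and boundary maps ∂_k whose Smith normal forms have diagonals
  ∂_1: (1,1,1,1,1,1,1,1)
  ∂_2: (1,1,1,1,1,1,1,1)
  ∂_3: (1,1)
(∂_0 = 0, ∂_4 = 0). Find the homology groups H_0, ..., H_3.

H_0 = Z,  H_1 = Z,  H_2 = 0,  H_3 = 0.

H_0: b_0 = 9 − 0 − 8 = 1; torsion from ∂_1 factors > 1: none. So H_0 = Z.
H_1: b_1 = 17 − 8 − 8 = 1; torsion from ∂_2 factors > 1: none. So H_1 = Z.
H_2: b_2 = 10 − 8 − 2 = 0; torsion from ∂_3 factors > 1: none. So H_2 = 0.
H_3: b_3 = 2 − 2 − 0 = 0; torsion from ∂_4 factors > 1: none. So H_3 = 0.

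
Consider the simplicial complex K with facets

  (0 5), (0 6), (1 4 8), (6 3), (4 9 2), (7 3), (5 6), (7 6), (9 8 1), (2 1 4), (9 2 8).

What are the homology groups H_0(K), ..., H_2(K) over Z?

H_0 ≅ Z^2,  H_1 ≅ Z^3,  H_2 = 0.

We work with the vertex ordering 0 < 1 < 2 < 3 < 4 < 5 < 6 < 7 < 8 < 9. The simplices of K, each written with vertices in increasing order, are:

  0-simplices (10): [0], [1], [2], [3], [4], [5], [6], [7], [8], [9]
  1-simplices (16): [0,5], [0,6], [1,2], [1,4], [1,8], [1,9], [2,4], [2,8], [2,9], [3,6], [3,7], [4,8], [4,9], [5,6], [6,7], [8,9]
  2-simplices (5): [1,2,4], [1,4,8], [1,8,9], [2,4,9], [2,8,9]

giving chain groups C_0 ≅ Z^10, C_1 ≅ Z^16, C_2 ≅ Z^5.

Boundary ∂_1: C_1 → C_0 is given by ∂[p,q] = [q] − [p].
The resulting 10×16 matrix has rank 8, and its Smith normal form has invariant factors (1,1,1,1,1,1,1,1).

∂_2: C_2 → C_1 sends each 2-simplex [p,q,r] to [q,r] − [p,r] + [p,q]. For instance
  ∂[1,8,9] = [8,9] − [1,9] + [1,8],
  ∂[1,2,4] = [2,4] − [1,4] + [1,2].
The resulting 16×5 matrix has rank 5, and its Smith normal form has invariant factors (1,1,1,1,1).

Reading off H_k = ker ∂_k / im ∂_{k+1}:

  H_0: rank C_0 − rank ∂_1 = 10 − 8 = 2, and the invariant factors of ∂_1 are all 1, so H_0 ≅ Z^2.
  H_1: rank ker ∂_1 − rank ∂_2 = (16 − 8) − 5 = 3, and the invariant factors of ∂_2 are all 1, so H_1 ≅ Z^3.
  H_2: rank ker ∂_2 − rank ∂_3 = (5 − 5) − 0 = 0, and there is no ∂_3, so H_2 ≅ 0.

As a check, the Euler characteristic is 10 − 16 + 5 = -1, which agrees with 2 − 3 + 0 = -1.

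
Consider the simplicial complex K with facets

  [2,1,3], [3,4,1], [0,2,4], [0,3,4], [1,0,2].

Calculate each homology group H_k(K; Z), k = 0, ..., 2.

Fix the vertex order 0 < 1 < 2 < 3 < 4 and write every simplex with vertices in increasing order. Then dim K = 2 and the simplices of K are:

  0-simplices (5): [0], [1], [2], [3], [4]
  1-simplices (10): [0,1], [0,2], [0,3], [0,4], [1,2], [1,3], [1,4], [2,3], [2,4], [3,4]
  2-simplices (5): [0,1,2], [0,2,4], [0,3,4], [1,2,3], [1,3,4]

giving chain groups C_0 ≅ Z^5, C_1 ≅ Z^10, C_2 ≅ Z^5.

∂_1: C_1 → C_0 is given by ∂[p,q] = [q] − [p]. For instance
  ∂[0,2] = [2] − [0].
The 5×10 boundary matrix has rank 4 and Smith normal form diag(1,1,1,1).

Boundary ∂_2: C_2 → C_1 maps a triangle to the signed sum of its edges. For instance
  ∂[0,3,4] = [3,4] − [0,4] + [0,3],
  ∂[1,2,3] = [2,3] − [1,3] + [1,2].
The resulting 10×5 matrix has rank 5, and its Smith normal form has invariant factors (1,1,1,1,1).

Computing H_k = (kernel of ∂_k) / (image of ∂_{k+1}):

  H_0: rank C_0 − rank ∂_1 = 5 − 4 = 1, and the invariant factors of ∂_1 are all 1, so H_0 = Z.
  H_1: rank ker ∂_1 − rank ∂_2 = (10 − 4) − 5 = 1, and the invariant factors of ∂_2 are all 1, so H_1 = Z.
  H_2: rank ker ∂_2 − rank ∂_3 = (5 − 5) − 0 = 0, and there is no ∂_3, so H_2 = 0.

H_0 ≅ Z,  H_1 ≅ Z,  H_2 = 0.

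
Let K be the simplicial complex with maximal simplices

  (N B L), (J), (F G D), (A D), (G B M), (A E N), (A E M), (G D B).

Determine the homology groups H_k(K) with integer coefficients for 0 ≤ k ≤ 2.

Order the vertices as A < B < D < E < F < G < J < L < M < N. Listing each simplex with vertices in this order, K has dimension 2 with simplices:

  0-simplices (10): A, B, D, E, F, G, J, L, M, N
  1-simplices (16): AD, AE, AM, AN, BD, BG, BL, BM, BN, DF, DG, EM, EN, FG, GM, LN
  2-simplices (6): AEM, AEN, BDG, BGM, BLN, DFG

so the chain groups are C_0 ≅ Z^10, C_1 ≅ Z^16, C_2 ≅ Z^6.

Boundary ∂_1: C_1 → C_0 is given by ∂[p,q] = [q] − [p].
This gives a 10×16 integer matrix of rank 8; reducing to Smith normal form yields diagonal entries (1,1,1,1,1,1,1,1).

Boundary ∂_2: C_2 → C_1 sends each 2-simplex [p,q,r] to [q,r] − [p,r] + [p,q]. For instance
  ∂DFG = FG − DG + DF,
  ∂AEN = EN − AN + AE.
The 16×6 boundary matrix has rank 6 and Smith normal form diag(1,1,1,1,1,1).

From H_k ≅ ker(∂_k) / im(∂_{k+1}) we obtain:

  H_0: rank C_0 − rank ∂_1 = 10 − 8 = 2, and the invariant factors of ∂_1 are all 1, so H_0 = Z^2.
  H_1: rank ker ∂_1 − rank ∂_2 = (16 − 8) − 6 = 2, and the invariant factors of ∂_2 are all 1, so H_1 = Z^2.
  H_2: rank ker ∂_2 − rank ∂_3 = (6 − 6) − 0 = 0, and there is no ∂_3, so H_2 = 0.

H_0 ≅ Z^2,  H_1 ≅ Z^2,  H_2 = 0.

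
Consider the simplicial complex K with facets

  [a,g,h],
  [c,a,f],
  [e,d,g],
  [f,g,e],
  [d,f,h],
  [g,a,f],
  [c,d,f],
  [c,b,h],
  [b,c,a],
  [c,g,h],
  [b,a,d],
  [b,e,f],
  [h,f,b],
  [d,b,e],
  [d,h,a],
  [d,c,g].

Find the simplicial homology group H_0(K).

H_0 ≅ Z.

Take the total order a < b < c < d < e < f < g < h on the vertex set. Then K (dimension 2) consists of the simplices:

  0-simplices (8): a, b, c, d, e, f, g, h
  1-simplices (24): ab, ac, ad, af, ag, ah, bc, bd, be, bf, bh, cd, cf, cg, ch, de, df, dg, dh, ef, eg, fg, fh, gh
  2-simplices (16): abc, abd, acf, adh, afg, agh, bch, bde, bef, bfh, cdf, cdg, cgh, deg, dfh, efg

so the chain groups are C_0 ≅ Z^8, C_1 ≅ Z^24, C_2 ≅ Z^16.

The boundary map ∂_1: C_1 → C_0 sends each edge [p,q] (with p < q) to q − p.
This gives a 8×24 integer matrix of rank 7; reducing to Smith normal form yields diagonal entries (1,1,1,1,1,1,1).

The boundary map ∂_2: C_2 → C_1 sends each 2-simplex [p,q,r] to [q,r] − [p,r] + [p,q]. For instance
  ∂cgh = gh − ch + cg,
  ∂deg = eg − dg + de.
This gives a 24×16 integer matrix of rank 15; reducing to Smith normal form yields diagonal entries (1,1,1,1,1,1,1,1,1,1,1,1,1,1,1).

Reading off H_k = ker ∂_k / im ∂_{k+1}:

  H_0: rank C_0 − rank ∂_1 = 8 − 7 = 1, and the invariant factors of ∂_1 are all 1, so H_0 = Z.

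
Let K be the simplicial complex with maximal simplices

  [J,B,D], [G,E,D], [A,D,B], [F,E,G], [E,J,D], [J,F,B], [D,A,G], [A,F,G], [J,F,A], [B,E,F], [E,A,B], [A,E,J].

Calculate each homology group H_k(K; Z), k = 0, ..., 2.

K has 7 vertices, 18 edges, 12 triangles.
rank ∂_0 = 0, rank ∂_1 = 6 ⇒ b_0 = 7 − 0 − 6 = 1; all invariant factors of ∂_1 are 1 so no torsion. So H_0 = Z.
rank ∂_1 = 6, rank ∂_2 = 12 ⇒ b_1 = 18 − 6 − 12 = 0; ∂_2 has invariant factor(s) [2] giving torsion. So H_1 = Z/2.
rank ∂_2 = 12, rank ∂_3 = 0 ⇒ b_2 = 12 − 12 − 0 = 0. So H_2 = 0.

H_0 ≅ Z,  H_1 ≅ Z/2,  H_2 = 0.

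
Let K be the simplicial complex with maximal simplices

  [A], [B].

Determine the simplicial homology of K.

H_0 ≅ Z^2.

K has 2 vertices.
rank ∂_0 = 0, rank ∂_1 = 0 ⇒ b_0 = 2 − 0 − 0 = 2. So H_0 = Z^2.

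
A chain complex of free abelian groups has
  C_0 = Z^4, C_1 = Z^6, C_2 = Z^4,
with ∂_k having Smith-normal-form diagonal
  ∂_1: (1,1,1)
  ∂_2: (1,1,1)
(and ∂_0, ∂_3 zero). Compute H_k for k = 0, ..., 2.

H_0 = Z,  H_1 = 0,  H_2 = Z.

H_0: b_0 = 4 − 0 − 3 = 1; torsion from ∂_1 factors > 1: none. So H_0 = Z.
H_1: b_1 = 6 − 3 − 3 = 0; torsion from ∂_2 factors > 1: none. So H_1 = 0.
H_2: b_2 = 4 − 3 − 0 = 1; torsion from ∂_3 factors > 1: none. So H_2 = Z.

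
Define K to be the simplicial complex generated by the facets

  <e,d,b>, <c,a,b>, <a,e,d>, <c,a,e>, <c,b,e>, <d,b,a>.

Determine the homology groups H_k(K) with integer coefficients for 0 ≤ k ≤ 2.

H_0 ≅ Z,  H_1 = 0,  H_2 ≅ Z.

K has 5 vertices, 9 edges, 6 triangles.
rank ∂_0 = 0, rank ∂_1 = 4 ⇒ b_0 = 5 − 0 − 4 = 1; all invariant factors of ∂_1 are 1 so no torsion. So H_0 = Z.
rank ∂_1 = 4, rank ∂_2 = 5 ⇒ b_1 = 9 − 4 − 5 = 0; all invariant factors of ∂_2 are 1 so no torsion. So H_1 = 0.
rank ∂_2 = 5, rank ∂_3 = 0 ⇒ b_2 = 6 − 5 − 0 = 1. So H_2 = Z.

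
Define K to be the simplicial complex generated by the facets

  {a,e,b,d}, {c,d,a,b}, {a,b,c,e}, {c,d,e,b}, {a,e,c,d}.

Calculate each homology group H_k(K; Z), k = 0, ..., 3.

H_0 ≅ Z,  H_1 = 0,  H_2 = 0,  H_3 ≅ Z.

We work with the vertex ordering a < b < c < d < e. The simplices of K, each written with vertices in increasing order, are:

  0-simplices (5): a, b, c, d, e
  1-simplices (10): ab, ac, ad, ae, bc, bd, be, cd, ce, de
  2-simplices (10): abc, abd, abe, acd, ace, ade, bcd, bce, bde, cde
  3-simplices (5): abcd, abce, abde, acde, bcde

Hence C_0 ≅ Z^5, C_1 ≅ Z^10, C_2 ≅ Z^10, C_3 ≅ Z^5.

Boundary ∂_1: C_1 → C_0 sends each edge [p,q] (with p < q) to q − p. For instance
  ∂ce = e − c.
The 5×10 boundary matrix has rank 4 and Smith normal form diag(1,1,1,1).

∂_2: C_2 → C_1 sends each 2-simplex [p,q,r] to [q,r] − [p,r] + [p,q]. For instance
  ∂bcd = cd − bd + bc,
  ∂ace = ce − ae + ac.
The resulting 10×10 matrix has rank 6, and its Smith normal form has invariant factors (1,1,1,1,1,1).

∂_3: C_3 → C_2 sends each 3-simplex σ to the alternating sum Σ_i (−1)^i (σ with its i-th vertex removed). For instance
  ∂bcde = cde − bde + bce − bcd,
  ∂acde = cde − ade + ace − acd.
As a 10×5 matrix over Z this has rank 4, with invariant factors (1,1,1,1).

From H_k ≅ ker(∂_k) / im(∂_{k+1}) we obtain:

  H_0: rank C_0 − rank ∂_1 = 5 − 4 = 1, and the invariant factors of ∂_1 are all 1, so H_0 = Z.
  H_1: rank ker ∂_1 − rank ∂_2 = (10 − 4) − 6 = 0, and the invariant factors of ∂_2 are all 1, so H_1 = 0.
  H_2: rank ker ∂_2 − rank ∂_3 = (10 − 6) − 4 = 0, and the invariant factors of ∂_3 are all 1, so H_2 = 0.
  H_3: rank ker ∂_3 − rank ∂_4 = (5 − 4) − 0 = 1, and there is no ∂_4, so H_3 = Z.

As a check, the Euler characteristic is 5 − 10 + 10 − 5 = 0, which agrees with 1 − 0 + 0 − 1 = 0.
(K is a triangulation of the 3-sphere S^3.)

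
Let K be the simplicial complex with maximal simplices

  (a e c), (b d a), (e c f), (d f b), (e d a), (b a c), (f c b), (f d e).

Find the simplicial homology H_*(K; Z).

Order the vertices as a < b < c < d < e < f. Listing each simplex with vertices in this order, K has dimension 2 with simplices:

  0-simplices (6): a, b, c, d, e, f
  1-simplices (12): ab, ac, ad, ae, bc, bd, bf, ce, cf, de, df, ef
  2-simplices (8): abc, abd, ace, ade, bcf, bdf, cef, def

so the chain groups are C_0 ≅ Z^6, C_1 ≅ Z^12, C_2 ≅ Z^8.

Boundary ∂_1: C_1 → C_0 is given by ∂[p,q] = [q] − [p]. For instance
  ∂df = f − d.
The 6×12 boundary matrix has rank 5 and Smith normal form diag(1,1,1,1,1).

The boundary map ∂_2: C_2 → C_1 maps a triangle to the signed sum of its edges. For instance
  ∂def = ef − df + de,
  ∂cef = ef − cf + ce.
The resulting 12×8 matrix has rank 7, and its Smith normal form has invariant factors (1,1,1,1,1,1,1).

Computing H_k = (kernel of ∂_k) / (image of ∂_{k+1}):

  H_0: rank C_0 − rank ∂_1 = 6 − 5 = 1, and the invariant factors of ∂_1 are all 1, so H_0 = Z.
  H_1: rank ker ∂_1 − rank ∂_2 = (12 − 5) − 7 = 0, and the invariant factors of ∂_2 are all 1, so H_1 = 0.
  H_2: rank ker ∂_2 − rank ∂_3 = (8 − 7) − 0 = 1, and there is no ∂_3, so H_2 = Z.

As a check, the Euler characteristic is 6 − 12 + 8 = 2, which agrees with 1 − 0 + 1 = 2.
(K is a triangulation of the 2-sphere S^2.)

H_0 = Z,  H_1 = 0,  H_2 = Z.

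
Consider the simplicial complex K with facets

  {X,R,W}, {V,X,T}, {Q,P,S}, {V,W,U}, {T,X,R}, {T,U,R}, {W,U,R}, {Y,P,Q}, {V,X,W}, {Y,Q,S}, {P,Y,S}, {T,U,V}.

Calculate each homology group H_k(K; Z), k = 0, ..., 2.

H_0 = Z^2,  H_1 = 0,  H_2 = Z^2.

K has 10 vertices, 18 edges, 12 triangles.
rank ∂_0 = 0, rank ∂_1 = 8 ⇒ b_0 = 10 − 0 − 8 = 2; all invariant factors of ∂_1 are 1 so no torsion. So H_0 ≅ Z^2.
rank ∂_1 = 8, rank ∂_2 = 10 ⇒ b_1 = 18 − 8 − 10 = 0; all invariant factors of ∂_2 are 1 so no torsion. So H_1 ≅ 0.
rank ∂_2 = 10, rank ∂_3 = 0 ⇒ b_2 = 12 − 10 − 0 = 2. So H_2 ≅ Z^2.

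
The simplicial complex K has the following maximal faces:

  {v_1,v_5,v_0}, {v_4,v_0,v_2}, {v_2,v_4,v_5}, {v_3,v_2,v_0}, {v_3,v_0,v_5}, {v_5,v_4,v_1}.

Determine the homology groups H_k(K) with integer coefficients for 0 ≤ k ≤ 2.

H_0 = Z,  H_1 = Z,  H_2 = 0.

Take the total order v_0 < v_1 < v_2 < v_3 < v_4 < v_5 on the vertex set. Then K (dimension 2) consists of the simplices:

  0-simplices (6): [v_0], [v_1], [v_2], [v_3], [v_4], [v_5]
  1-simplices (12): [v_0,v_1], [v_0,v_2], [v_0,v_3], [v_0,v_4], [v_0,v_5], [v_1,v_4], [v_1,v_5], [v_2,v_3], [v_2,v_4], [v_2,v_5], [v_3,v_5], [v_4,v_5]
  2-simplices (6): [v_0,v_1,v_5], [v_0,v_2,v_3], [v_0,v_2,v_4], [v_0,v_3,v_5], [v_1,v_4,v_5], [v_2,v_4,v_5]

Hence C_0 ≅ Z^6, C_1 ≅ Z^12, C_2 ≅ Z^6.

∂_1: C_1 → C_0 sends each edge [p,q] (with p < q) to q − p. For instance
  ∂[v_1,v_4] = [v_4] − [v_1].
This gives a 6×12 integer matrix of rank 5; reducing to Smith normal form yields diagonal entries (1,1,1,1,1).

∂_2: C_2 → C_1 maps a triangle to the signed sum of its edges. For instance
  ∂[v_0,v_3,v_5] = [v_3,v_5] − [v_0,v_5] + [v_0,v_3],
  ∂[v_0,v_1,v_5] = [v_1,v_5] − [v_0,v_5] + [v_0,v_1].
As a 12×6 matrix over Z this has rank 6, with invariant factors (1,1,1,1,1,1).

Reading off H_k = ker ∂_k / im ∂_{k+1}:

  H_0: rank C_0 − rank ∂_1 = 6 − 5 = 1, and the invariant factors of ∂_1 are all 1, so H_0 ≅ Z.
  H_1: rank ker ∂_1 − rank ∂_2 = (12 − 5) − 6 = 1, and the invariant factors of ∂_2 are all 1, so H_1 ≅ Z.
  H_2: rank ker ∂_2 − rank ∂_3 = (6 − 6) − 0 = 0, and there is no ∂_3, so H_2 ≅ 0.

(K is a triangulation of the cylinder S^1 x I.)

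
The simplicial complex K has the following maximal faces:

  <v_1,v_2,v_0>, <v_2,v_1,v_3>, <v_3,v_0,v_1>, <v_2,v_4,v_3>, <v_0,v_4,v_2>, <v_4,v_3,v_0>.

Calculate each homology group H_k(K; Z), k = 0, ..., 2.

H_0 ≅ Z,  H_1 = 0,  H_2 ≅ Z.

We work with the vertex ordering v_0 < v_1 < v_2 < v_3 < v_4. The simplices of K, each written with vertices in increasing order, are:

  0-simplices (5): [v_0], [v_1], [v_2], [v_3], [v_4]
  1-simplices (9): [v_0,v_1], [v_0,v_2], [v_0,v_3], [v_0,v_4], [v_1,v_2], [v_1,v_3], [v_2,v_3], [v_2,v_4], [v_3,v_4]
  2-simplices (6): [v_0,v_1,v_2], [v_0,v_1,v_3], [v_0,v_2,v_4], [v_0,v_3,v_4], [v_1,v_2,v_3], [v_2,v_3,v_4]

giving chain groups C_0 ≅ Z^5, C_1 ≅ Z^9, C_2 ≅ Z^6.

Boundary ∂_1: C_1 → C_0 is given by ∂[p,q] = [q] − [p].
The 5×9 boundary matrix has rank 4 and Smith normal form diag(1,1,1,1).

Boundary ∂_2: C_2 → C_1 acts by ∂[p,q,r] = [q,r] − [p,r] + [p,q]. For instance
  ∂[v_0,v_1,v_3] = [v_1,v_3] − [v_0,v_3] + [v_0,v_1],
  ∂[v_1,v_2,v_3] = [v_2,v_3] − [v_1,v_3] + [v_1,v_2].
The 9×6 boundary matrix has rank 5 and Smith normal form diag(1,1,1,1,1).

From H_k ≅ ker(∂_k) / im(∂_{k+1}) we obtain:

  H_0: rank C_0 − rank ∂_1 = 5 − 4 = 1, and the invariant factors of ∂_1 are all 1, so H_0 = Z.
  H_1: rank ker ∂_1 − rank ∂_2 = (9 − 4) − 5 = 0, and the invariant factors of ∂_2 are all 1, so H_1 = 0.
  H_2: rank ker ∂_2 − rank ∂_3 = (6 − 5) − 0 = 1, and there is no ∂_3, so H_2 = Z.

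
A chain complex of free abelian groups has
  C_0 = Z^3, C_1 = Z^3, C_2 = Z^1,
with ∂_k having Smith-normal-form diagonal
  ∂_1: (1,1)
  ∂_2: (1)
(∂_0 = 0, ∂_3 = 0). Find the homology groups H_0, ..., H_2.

H_0: b_0 = 3 − 0 − 2 = 1; torsion from ∂_1 factors > 1: none. So H_0 ≅ Z.
H_1: b_1 = 3 − 2 − 1 = 0; torsion from ∂_2 factors > 1: none. So H_1 ≅ 0.
H_2: b_2 = 1 − 1 − 0 = 0; torsion from ∂_3 factors > 1: none. So H_2 ≅ 0.

H_0 ≅ Z,  H_1 = 0,  H_2 = 0.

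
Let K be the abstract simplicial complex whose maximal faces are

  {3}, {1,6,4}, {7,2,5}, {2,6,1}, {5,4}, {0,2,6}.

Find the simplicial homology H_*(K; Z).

K has 8 vertices, 11 edges, 4 triangles.
rank ∂_0 = 0, rank ∂_1 = 6 ⇒ b_0 = 8 − 0 − 6 = 2; all invariant factors of ∂_1 are 1 so no torsion. So H_0 = Z^2.
rank ∂_1 = 6, rank ∂_2 = 4 ⇒ b_1 = 11 − 6 − 4 = 1; all invariant factors of ∂_2 are 1 so no torsion. So H_1 = Z.
rank ∂_2 = 4, rank ∂_3 = 0 ⇒ b_2 = 4 − 4 − 0 = 0. So H_2 = 0.

H_0 = Z^2,  H_1 = Z,  H_2 = 0.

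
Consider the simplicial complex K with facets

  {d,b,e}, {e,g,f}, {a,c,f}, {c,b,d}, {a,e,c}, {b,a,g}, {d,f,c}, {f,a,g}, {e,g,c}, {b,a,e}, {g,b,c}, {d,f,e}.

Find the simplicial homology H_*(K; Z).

H_0 ≅ Z,  H_1 ≅ Z/2Z,  H_2 = 0.

K has 7 vertices, 18 edges, 12 triangles.
rank ∂_0 = 0, rank ∂_1 = 6 ⇒ b_0 = 7 − 0 − 6 = 1; all invariant factors of ∂_1 are 1 so no torsion. So H_0 ≅ Z.
rank ∂_1 = 6, rank ∂_2 = 12 ⇒ b_1 = 18 − 6 − 12 = 0; ∂_2 has invariant factor(s) [2] giving torsion. So H_1 ≅ Z/2Z.
rank ∂_2 = 12, rank ∂_3 = 0 ⇒ b_2 = 12 − 12 − 0 = 0. So H_2 ≅ 0.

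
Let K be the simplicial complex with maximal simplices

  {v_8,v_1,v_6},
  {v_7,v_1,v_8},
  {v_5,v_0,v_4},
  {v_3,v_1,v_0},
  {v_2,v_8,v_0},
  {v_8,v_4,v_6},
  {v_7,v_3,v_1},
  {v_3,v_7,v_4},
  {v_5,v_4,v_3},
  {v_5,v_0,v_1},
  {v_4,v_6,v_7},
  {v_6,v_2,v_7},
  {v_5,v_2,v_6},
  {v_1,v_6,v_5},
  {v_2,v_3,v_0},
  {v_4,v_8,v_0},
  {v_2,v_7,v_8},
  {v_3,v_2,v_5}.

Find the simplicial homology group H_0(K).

K has 9 vertices, 27 edges, 18 triangles.
rank ∂_0 = 0, rank ∂_1 = 8 ⇒ b_0 = 9 − 0 − 8 = 1; all invariant factors of ∂_1 are 1 so no torsion. So H_0 ≅ Z.

H_0 ≅ Z.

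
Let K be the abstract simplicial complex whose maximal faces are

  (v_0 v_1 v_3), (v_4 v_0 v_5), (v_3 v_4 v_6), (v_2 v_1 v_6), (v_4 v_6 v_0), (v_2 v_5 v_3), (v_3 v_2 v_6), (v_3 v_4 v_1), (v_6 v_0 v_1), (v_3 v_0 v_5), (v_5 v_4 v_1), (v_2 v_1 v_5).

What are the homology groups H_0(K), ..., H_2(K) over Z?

H_0 ≅ Z,  H_1 ≅ Z_2,  H_2 = 0.

Fix the vertex order v_0 < v_1 < v_2 < v_3 < v_4 < v_5 < v_6 and write every simplex with vertices in increasing order. Then dim K = 2 and the simplices of K are:

  0-simplices (7): [v_0], [v_1], [v_2], [v_3], [v_4], [v_5], [v_6]
  1-simplices (18): (18 of them)
  2-simplices (12): (12 of them)

so the chain groups are C_0 ≅ Z^7, C_1 ≅ Z^18, C_2 ≅ Z^12.

Boundary ∂_1: C_1 → C_0 sends each edge [p,q] (with p < q) to q − p. For instance
  ∂[v_2,v_3] = [v_3] − [v_2].
The 7×18 boundary matrix has rank 6 and Smith normal form diag(1,1,1,1,1,1).

Boundary ∂_2: C_2 → C_1 sends each 2-simplex [p,q,r] to [q,r] − [p,r] + [p,q]. For instance
  ∂[v_1,v_2,v_5] = [v_2,v_5] − [v_1,v_5] + [v_1,v_2],
  ∂[v_0,v_1,v_3] = [v_1,v_3] − [v_0,v_3] + [v_0,v_1].
The resulting 18×12 matrix has rank 12, and its Smith normal form has invariant factors (1,1,1,1,1,1,1,1,1,1,1,2).

Reading off H_k = ker ∂_k / im ∂_{k+1}:

  H_0: rank C_0 − rank ∂_1 = 7 − 6 = 1, and the invariant factors of ∂_1 are all 1, so H_0 ≅ Z.
  H_1: rank ker ∂_1 − rank ∂_2 = (18 − 6) − 12 = 0, and ∂_2 has invariant factor 2 > 1, so H_1 ≅ Z_2.
  H_2: rank ker ∂_2 − rank ∂_3 = (12 − 12) − 0 = 0, and there is no ∂_3, so H_2 ≅ 0.

As a check, the Euler characteristic is 7 − 18 + 12 = 1, which agrees with 1 − 0 + 0 = 1.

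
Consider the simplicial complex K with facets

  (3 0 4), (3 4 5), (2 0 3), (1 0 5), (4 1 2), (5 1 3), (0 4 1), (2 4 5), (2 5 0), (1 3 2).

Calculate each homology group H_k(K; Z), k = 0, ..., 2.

H_0 = Z,  H_1 = Z/2Z,  H_2 = 0.

We work with the vertex ordering 0 < 1 < 2 < 3 < 4 < 5. The simplices of K, each written with vertices in increasing order, are:

  0-simplices (6): [0], [1], [2], [3], [4], [5]
  1-simplices (15): [0,1], [0,2], [0,3], [0,4], [0,5], [1,2], [1,3], [1,4], [1,5], [2,3], [2,4], [2,5], [3,4], [3,5], [4,5]
  2-simplices (10): [0,1,4], [0,1,5], [0,2,3], [0,2,5], [0,3,4], [1,2,3], [1,2,4], [1,3,5], [2,4,5], [3,4,5]

giving chain groups C_0 ≅ Z^6, C_1 ≅ Z^15, C_2 ≅ Z^10.

The boundary map ∂_1: C_1 → C_0 is given by ∂[p,q] = [q] − [p].
This gives a 6×15 integer matrix of rank 5; reducing to Smith normal form yields diagonal entries (1,1,1,1,1).

The boundary map ∂_2: C_2 → C_1 acts by ∂[p,q,r] = [q,r] − [p,r] + [p,q]. For instance
  ∂[1,2,3] = [2,3] − [1,3] + [1,2],
  ∂[2,4,5] = [4,5] − [2,5] + [2,4].
The 15×10 boundary matrix has rank 10 and Smith normal form diag(1,1,1,1,1,1,1,1,1,2).

Computing H_k = (kernel of ∂_k) / (image of ∂_{k+1}):

  H_0: rank C_0 − rank ∂_1 = 6 − 5 = 1, and the invariant factors of ∂_1 are all 1, so H_0 = Z.
  H_1: rank ker ∂_1 − rank ∂_2 = (15 − 5) − 10 = 0, and ∂_2 has invariant factor 2 > 1, so H_1 = Z/2Z.
  H_2: rank ker ∂_2 − rank ∂_3 = (10 − 10) − 0 = 0, and there is no ∂_3, so H_2 = 0.

(K is a triangulation of the real projective plane RP^2.)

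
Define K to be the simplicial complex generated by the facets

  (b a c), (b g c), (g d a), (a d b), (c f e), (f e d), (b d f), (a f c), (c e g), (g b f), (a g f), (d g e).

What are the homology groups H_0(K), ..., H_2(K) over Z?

Fix the vertex order a < b < c < d < e < f < g and write every simplex with vertices in increasing order. Then dim K = 2 and the simplices of K are:

  0-simplices (7): a, b, c, d, e, f, g
  1-simplices (18): ab, ac, ad, af, ag, bc, bd, bf, bg, ce, cf, cg, de, df, dg, ef, eg, fg
  2-simplices (12): abc, abd, acf, adg, afg, bcg, bdf, bfg, cef, ceg, def, deg

giving chain groups C_0 ≅ Z^7, C_1 ≅ Z^18, C_2 ≅ Z^12.

The boundary map ∂_1: C_1 → C_0 maps an edge to its endpoints' difference, ∂[p,q] = q − p. For instance
  ∂ab = b − a.
This gives a 7×18 integer matrix of rank 6; reducing to Smith normal form yields diagonal entries (1,1,1,1,1,1).

Boundary ∂_2: C_2 → C_1 maps a triangle to the signed sum of its edges. For instance
  ∂ceg = eg − cg + ce,
  ∂bfg = fg − bg + bf.
The 18×12 boundary matrix has rank 12 and Smith normal form diag(1,1,1,1,1,1,1,1,1,1,1,2).

Reading off H_k = ker ∂_k / im ∂_{k+1}:

  H_0: rank C_0 − rank ∂_1 = 7 − 6 = 1, and the invariant factors of ∂_1 are all 1, so H_0 ≅ Z.
  H_1: rank ker ∂_1 − rank ∂_2 = (18 − 6) − 12 = 0, and ∂_2 has invariant factor 2 > 1, so H_1 ≅ Z/2Z.
  H_2: rank ker ∂_2 − rank ∂_3 = (12 − 12) − 0 = 0, and there is no ∂_3, so H_2 ≅ 0.

As a check, the Euler characteristic is 7 − 18 + 12 = 1, which agrees with 1 − 0 + 0 = 1.
(K is a triangulation of the real projective plane RP^2.)

H_0 = Z,  H_1 = Z/2Z,  H_2 = 0.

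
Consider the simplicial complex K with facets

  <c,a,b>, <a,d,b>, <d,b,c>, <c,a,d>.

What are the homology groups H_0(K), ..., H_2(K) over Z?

H_0 ≅ Z,  H_1 = 0,  H_2 ≅ Z.

Order the vertices as a < b < c < d. Listing each simplex with vertices in this order, K has dimension 2 with simplices:

  0-simplices (4): a, b, c, d
  1-simplices (6): ab, ac, ad, bc, bd, cd
  2-simplices (4): abc, abd, acd, bcd

giving chain groups C_0 ≅ Z^4, C_1 ≅ Z^6, C_2 ≅ Z^4.

Boundary ∂_1: C_1 → C_0 maps an edge to its endpoints' difference, ∂[p,q] = q − p. For instance
  ∂cd = d − c.
This gives a 4×6 integer matrix of rank 3; reducing to Smith normal form yields diagonal entries (1,1,1).

The boundary map ∂_2: C_2 → C_1 acts by ∂[p,q,r] = [q,r] − [p,r] + [p,q]. For instance
  ∂abc = bc − ac + ab,
  ∂abd = bd − ad + ab.
The 6×4 boundary matrix has rank 3 and Smith normal form diag(1,1,1).

From H_k ≅ ker(∂_k) / im(∂_{k+1}) we obtain:

  H_0: rank C_0 − rank ∂_1 = 4 − 3 = 1, and the invariant factors of ∂_1 are all 1, so H_0 = Z.
  H_1: rank ker ∂_1 − rank ∂_2 = (6 − 3) − 3 = 0, and the invariant factors of ∂_2 are all 1, so H_1 = 0.
  H_2: rank ker ∂_2 − rank ∂_3 = (4 − 3) − 0 = 1, and there is no ∂_3, so H_2 = Z.

As a check, the Euler characteristic is 4 − 6 + 4 = 2, which agrees with 1 − 0 + 1 = 2.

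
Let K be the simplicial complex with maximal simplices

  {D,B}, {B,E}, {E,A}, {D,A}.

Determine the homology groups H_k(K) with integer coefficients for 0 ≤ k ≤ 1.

We work with the vertex ordering A < B < D < E. The simplices of K, each written with vertices in increasing order, are:

  0-simplices (4): A, B, D, E
  1-simplices (4): AD, AE, BD, BE

Hence C_0 ≅ Z^4, C_1 ≅ Z^4.

∂_1: C_1 → C_0 sends each edge [p,q] (with p < q) to q − p.
As a 4×4 matrix over Z this has rank 3, with invariant factors (1,1,1).

Computing H_k = (kernel of ∂_k) / (image of ∂_{k+1}):

  H_0: rank C_0 − rank ∂_1 = 4 − 3 = 1, and the invariant factors of ∂_1 are all 1, so H_0 = Z.
  H_1: rank ker ∂_1 − rank ∂_2 = (4 − 3) − 0 = 1, and there is no ∂_2, so H_1 = Z.

H_0 ≅ Z,  H_1 ≅ Z.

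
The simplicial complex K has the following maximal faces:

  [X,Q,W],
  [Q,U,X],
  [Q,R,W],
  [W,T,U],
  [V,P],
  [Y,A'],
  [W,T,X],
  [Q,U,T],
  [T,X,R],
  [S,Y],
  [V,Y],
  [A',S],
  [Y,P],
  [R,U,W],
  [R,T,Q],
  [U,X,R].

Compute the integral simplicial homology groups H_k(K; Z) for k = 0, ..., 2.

H_0 = Z^2,  H_1 = Z^2 ⊕ Z/2Z,  H_2 = 0.

We work with the vertex ordering P < Q < R < S < T < U < V < W < X < Y < A'. The simplices of K, each written with vertices in increasing order, are:

  0-simplices (11): [P], [Q], [R], [S], [T], [U], [V], [W], [X], [Y], [A']
  1-simplices (21): [P,V], [P,Y], [Q,R], [Q,T], [Q,U], [Q,W], [Q,X], [R,T], [R,U], [R,W], [R,X], [S,Y], [S,A'], [T,U], [T,W], [T,X], [U,W], [U,X], [V,Y], [W,X], [Y,A']
  2-simplices (10): [Q,R,T], [Q,R,W], [Q,T,U], [Q,U,X], [Q,W,X], [R,T,X], [R,U,W], [R,U,X], [T,U,W], [T,W,X]

giving chain groups C_0 ≅ Z^11, C_1 ≅ Z^21, C_2 ≅ Z^10.

∂_1: C_1 → C_0 is given by ∂[p,q] = [q] − [p]. For instance
  ∂[P,Y] = [Y] − [P].
This gives a 11×21 integer matrix of rank 9; reducing to Smith normal form yields diagonal entries (1,1,1,1,1,1,1,1,1).

The boundary map ∂_2: C_2 → C_1 maps a triangle to the signed sum of its edges. For instance
  ∂[Q,T,U] = [T,U] − [Q,U] + [Q,T],
  ∂[Q,U,X] = [U,X] − [Q,X] + [Q,U].
As a 21×10 matrix over Z this has rank 10, with invariant factors (1,1,1,1,1,1,1,1,1,2).

Reading off H_k = ker ∂_k / im ∂_{k+1}:

  H_0: rank C_0 − rank ∂_1 = 11 − 9 = 2, and the invariant factors of ∂_1 are all 1, so H_0 ≅ Z^2.
  H_1: rank ker ∂_1 − rank ∂_2 = (21 − 9) − 10 = 2, and ∂_2 has invariant factor 2 > 1, so H_1 ≅ Z^2 ⊕ Z/2Z.
  H_2: rank ker ∂_2 − rank ∂_3 = (10 − 10) − 0 = 0, and there is no ∂_3, so H_2 ≅ 0.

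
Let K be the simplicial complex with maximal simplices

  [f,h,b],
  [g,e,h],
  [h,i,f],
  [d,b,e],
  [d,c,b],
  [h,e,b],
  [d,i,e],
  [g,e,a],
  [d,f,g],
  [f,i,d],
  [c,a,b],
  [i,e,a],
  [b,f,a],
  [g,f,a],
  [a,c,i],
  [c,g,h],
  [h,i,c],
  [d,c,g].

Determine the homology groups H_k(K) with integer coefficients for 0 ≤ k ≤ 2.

K has 9 vertices, 27 edges, 18 triangles.
rank ∂_0 = 0, rank ∂_1 = 8 ⇒ b_0 = 9 − 0 − 8 = 1; all invariant factors of ∂_1 are 1 so no torsion. So H_0 ≅ Z.
rank ∂_1 = 8, rank ∂_2 = 17 ⇒ b_1 = 27 − 8 − 17 = 2; all invariant factors of ∂_2 are 1 so no torsion. So H_1 ≅ Z^2.
rank ∂_2 = 17, rank ∂_3 = 0 ⇒ b_2 = 18 − 17 − 0 = 1. So H_2 ≅ Z.

H_0 = Z,  H_1 = Z^2,  H_2 = Z.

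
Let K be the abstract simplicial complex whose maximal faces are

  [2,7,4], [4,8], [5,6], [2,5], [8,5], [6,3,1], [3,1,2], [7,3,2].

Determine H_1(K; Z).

H_1 = Z^2.

We work with the vertex ordering 1 < 2 < 3 < 4 < 5 < 6 < 7 < 8. The simplices of K, each written with vertices in increasing order, are:

  0-simplices (8): [1], [2], [3], [4], [5], [6], [7], [8]
  1-simplices (13): [1,2], [1,3], [1,6], [2,3], [2,4], [2,5], [2,7], [3,6], [3,7], [4,7], [4,8], [5,6], [5,8]
  2-simplices (4): [1,2,3], [1,3,6], [2,3,7], [2,4,7]

so the chain groups are C_0 ≅ Z^8, C_1 ≅ Z^13, C_2 ≅ Z^4.

The boundary map ∂_1: C_1 → C_0 sends each edge [p,q] (with p < q) to q − p. For instance
  ∂[5,6] = [6] − [5].
The resulting 8×13 matrix has rank 7, and its Smith normal form has invariant factors (1,1,1,1,1,1,1).

Boundary ∂_2: C_2 → C_1 maps a triangle to the signed sum of its edges. For instance
  ∂[1,3,6] = [3,6] − [1,6] + [1,3],
  ∂[2,3,7] = [3,7] − [2,7] + [2,3].
This gives a 13×4 integer matrix of rank 4; reducing to Smith normal form yields diagonal entries (1,1,1,1).

Reading off H_k = ker ∂_k / im ∂_{k+1}:

  H_1: rank ker ∂_1 − rank ∂_2 = (13 − 7) − 4 = 2, and the invariant factors of ∂_2 are all 1, so H_1 ≅ Z^2.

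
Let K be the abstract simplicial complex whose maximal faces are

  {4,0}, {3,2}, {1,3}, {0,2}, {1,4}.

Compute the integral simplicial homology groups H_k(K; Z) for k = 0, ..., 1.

Take the total order 0 < 1 < 2 < 3 < 4 on the vertex set. Then K (dimension 1) consists of the simplices:

  0-simplices (5): [0], [1], [2], [3], [4]
  1-simplices (5): [0,2], [0,4], [1,3], [1,4], [2,3]

Hence C_0 ≅ Z^5, C_1 ≅ Z^5.

Boundary ∂_1: C_1 → C_0 is given by ∂[p,q] = [q] − [p]. For instance
  ∂[1,4] = [4] − [1].
The 5×5 boundary matrix has rank 4 and Smith normal form diag(1,1,1,1).

Computing H_k = (kernel of ∂_k) / (image of ∂_{k+1}):

  H_0: rank C_0 − rank ∂_1 = 5 − 4 = 1, and the invariant factors of ∂_1 are all 1, so H_0 = Z.
  H_1: rank ker ∂_1 − rank ∂_2 = (5 − 4) − 0 = 1, and there is no ∂_2, so H_1 = Z.

As a check, the Euler characteristic is 5 − 5 = 0, which agrees with 1 − 1 = 0.

H_0 = Z,  H_1 = Z.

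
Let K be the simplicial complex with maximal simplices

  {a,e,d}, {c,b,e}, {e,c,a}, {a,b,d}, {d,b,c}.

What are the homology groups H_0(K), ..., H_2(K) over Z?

Fix the vertex order a < b < c < d < e and write every simplex with vertices in increasing order. Then dim K = 2 and the simplices of K are:

  0-simplices (5): a, b, c, d, e
  1-simplices (10): ab, ac, ad, ae, bc, bd, be, cd, ce, de
  2-simplices (5): abd, ace, ade, bcd, bce

giving chain groups C_0 ≅ Z^5, C_1 ≅ Z^10, C_2 ≅ Z^5.

The boundary map ∂_1: C_1 → C_0 is given by ∂[p,q] = [q] − [p]. For instance
  ∂bc = c − b.
As a 5×10 matrix over Z this has rank 4, with invariant factors (1,1,1,1).

∂_2: C_2 → C_1 sends each 2-simplex [p,q,r] to [q,r] − [p,r] + [p,q]. For instance
  ∂bcd = cd − bd + bc,
  ∂ace = ce − ae + ac.
The 10×5 boundary matrix has rank 5 and Smith normal form diag(1,1,1,1,1).

From H_k ≅ ker(∂_k) / im(∂_{k+1}) we obtain:

  H_0: rank C_0 − rank ∂_1 = 5 − 4 = 1, and the invariant factors of ∂_1 are all 1, so H_0 = Z.
  H_1: rank ker ∂_1 − rank ∂_2 = (10 − 4) − 5 = 1, and the invariant factors of ∂_2 are all 1, so H_1 = Z.
  H_2: rank ker ∂_2 − rank ∂_3 = (5 − 5) − 0 = 0, and there is no ∂_3, so H_2 = 0.

As a check, the Euler characteristic is 5 − 10 + 5 = 0, which agrees with 1 − 1 + 0 = 0.

H_0 ≅ Z,  H_1 ≅ Z,  H_2 = 0.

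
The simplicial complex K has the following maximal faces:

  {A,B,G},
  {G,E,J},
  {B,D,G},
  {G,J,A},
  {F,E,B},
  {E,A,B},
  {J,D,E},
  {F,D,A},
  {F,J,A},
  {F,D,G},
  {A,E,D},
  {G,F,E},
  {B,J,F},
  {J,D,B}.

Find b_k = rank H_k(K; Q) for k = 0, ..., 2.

Order the vertices as A < B < D < E < F < G < J. Listing each simplex with vertices in this order, K has dimension 2 with simplices:

  0-simplices (7): A, B, D, E, F, G, J
  1-simplices (21): AB, AD, AE, AF, AG, AJ, BD, BE, BF, BG, BJ, DE, DF, DG, DJ, EF, EG, EJ, FG, FJ, GJ
  2-simplices (14): ABE, ABG, ADE, ADF, AFJ, AGJ, BDG, BDJ, BEF, BFJ, DEJ, DFG, EFG, EGJ

giving chain groups C_0 ≅ Z^7, C_1 ≅ Z^21, C_2 ≅ Z^14.

Boundary ∂_1: C_1 → C_0 sends each edge [p,q] (with p < q) to q − p.
The resulting 7×21 matrix has rank 6, and its Smith normal form has invariant factors (1,1,1,1,1,1).

Boundary ∂_2: C_2 → C_1 maps a triangle to the signed sum of its edges. For instance
  ∂ABE = BE − AE + AB,
  ∂ABG = BG − AG + AB.
The resulting 21×14 matrix has rank 13, and its Smith normal form has invariant factors (1,1,1,1,1,1,1,1,1,1,1,1,1).

Now H_k = ker ∂_k / im ∂_{k+1}, so:

  H_0: rank C_0 − rank ∂_1 = 7 − 6 = 1, and the invariant factors of ∂_1 are all 1, so H_0 = Z.
  H_1: rank ker ∂_1 − rank ∂_2 = (21 − 6) − 13 = 2, and the invariant factors of ∂_2 are all 1, so H_1 = Z^2.
  H_2: rank ker ∂_2 − rank ∂_3 = (14 − 13) − 0 = 1, and there is no ∂_3, so H_2 = Z.

Hence the Betti numbers are b_0 = 1, b_1 = 2, b_2 = 1.

b_0 = 1, b_1 = 2, b_2 = 1.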